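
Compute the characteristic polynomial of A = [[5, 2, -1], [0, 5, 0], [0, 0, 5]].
xI - A = [[x - 5, -2, 1], [0, x - 5, 0], [0, 0, x - 5]].

Expanding det(xI - A) along the first row:
det(xI - A) = + (x - 5)·det([[x - 5, 0], [0, x - 5]]) - (-2)·det([[0, 0], [0, x - 5]]) + (1)·det([[0, x - 5], [0, 0]]).

Evaluating gives χ_A(x) = x^3 - 15x^2 + 75x - 125 = (x - 5)^3.

χ_A(x) = (x - 5)^3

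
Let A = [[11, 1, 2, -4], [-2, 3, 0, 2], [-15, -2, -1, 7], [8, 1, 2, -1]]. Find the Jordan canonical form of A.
J = [[3, 1, 0, 0], [0, 3, 0, 0], [0, 0, 3, 1], [0, 0, 0, 3]]

The characteristic polynomial is det(xI - A) = (x - 3)^4, so the eigenvalues are 3 (algebraic multiplicity 4).

For λ = 3: rank(A - 3I) = 2, rank((A - 3I)^2) = 0. The eigenspace has dimension 4 - 2 = 2, so there are 2 Jordan blocks; the rank sequence gives block sizes [2, 2].

Assembling the blocks gives the Jordan form J above.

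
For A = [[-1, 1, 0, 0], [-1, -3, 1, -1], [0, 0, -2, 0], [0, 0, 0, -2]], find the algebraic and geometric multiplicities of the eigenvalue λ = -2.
algebraic multiplicity 4, geometric multiplicity 2

The characteristic polynomial is (x + 2)^4, so the factor x + 2 appears with exponent 4: the algebraic multiplicity is 4.

rank(A + 2I) = 2, so the eigenspace has dimension 4 - 2 = 2: the geometric multiplicity is 2.

Since 2 < 4, A is not diagonalizable.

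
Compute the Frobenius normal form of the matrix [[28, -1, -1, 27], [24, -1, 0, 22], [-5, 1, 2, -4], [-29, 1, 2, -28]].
The invariant factors of A (the non-unit diagonal entries of the Smith normal form of xI - A over ℚ[x]) are (x - 2)(x + 2)(x^2 - x + 6), each dividing the next. The characteristic polynomial is their product, (x - 2)(x + 2)(x^2 - x + 6).

The rational canonical form is the block-diagonal matrix of companion matrices C(f_i):
R = [[0, 0, 0, 24], [1, 0, 0, -4], [0, 1, 0, -2], [0, 0, 1, 1]].

Note the characteristic polynomial does not split into linear factors over ℚ, so A has no Jordan form over ℚ; the rational canonical form exists over any field.

R = [[0, 0, 0, 24], [1, 0, 0, -4], [0, 1, 0, -2], [0, 0, 1, 1]]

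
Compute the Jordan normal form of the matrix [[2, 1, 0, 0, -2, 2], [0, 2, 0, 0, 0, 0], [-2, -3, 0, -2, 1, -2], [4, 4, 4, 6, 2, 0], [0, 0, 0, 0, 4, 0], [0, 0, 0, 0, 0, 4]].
J = [[2, 1, 0, 0, 0, 0], [0, 2, 0, 0, 0, 0], [0, 0, 2, 0, 0, 0], [0, 0, 0, 4, 1, 0], [0, 0, 0, 0, 4, 0], [0, 0, 0, 0, 0, 4]]

The characteristic polynomial is det(xI - A) = (x - 4)^3(x - 2)^3, so the eigenvalues are 2 (algebraic multiplicity 3), 4 (algebraic multiplicity 3).

For λ = 2: rank(A - 2I) = 4, rank((A - 2I)^2) = 3. The eigenspace has dimension 6 - 4 = 2, so there are 2 Jordan blocks; the rank sequence gives block sizes [2, 1].

For λ = 4: rank(A - 4I) = 4, rank((A - 4I)^2) = 3. The eigenspace has dimension 6 - 4 = 2, so there are 2 Jordan blocks; the rank sequence gives block sizes [2, 1].

Assembling the blocks gives the Jordan form J above.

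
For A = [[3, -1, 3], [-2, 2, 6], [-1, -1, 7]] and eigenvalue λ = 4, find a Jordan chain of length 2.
We seek v_1 ∈ ker((A - 4I)^2) \ ker(A - 4I), then set v_{i+1} = (A - 4I) v_i.

One such chain is v_1 = [[-4, -6, -3]]^T, v_2 = [[1, 2, 1]]^T. Check: (A - 4I) v_2 = [[0, 0, 0]]^T = 0.

v_1 = [[-4, -6, -3]]^T, v_2 = [[1, 2, 1]]^T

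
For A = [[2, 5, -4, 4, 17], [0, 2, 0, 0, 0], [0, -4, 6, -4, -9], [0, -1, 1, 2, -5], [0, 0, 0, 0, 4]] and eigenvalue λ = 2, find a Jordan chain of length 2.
v_1 = [[-3, 1, 1, 0, 0]]^T, v_2 = [[1, 0, 0, 0, 0]]^T

We seek v_1 ∈ ker((A - 2I)^2) \ ker(A - 2I), then set v_{i+1} = (A - 2I) v_i.

One such chain is v_1 = [[-3, 1, 1, 0, 0]]^T, v_2 = [[1, 0, 0, 0, 0]]^T. Check: (A - 2I) v_2 = [[0, 0, 0, 0, 0]]^T = 0.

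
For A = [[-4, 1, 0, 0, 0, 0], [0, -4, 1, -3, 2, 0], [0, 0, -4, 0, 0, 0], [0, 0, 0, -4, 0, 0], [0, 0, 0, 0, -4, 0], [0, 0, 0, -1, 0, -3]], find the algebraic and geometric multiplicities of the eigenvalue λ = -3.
algebraic multiplicity 1, geometric multiplicity 1

The characteristic polynomial is (x + 3)(x + 4)^5, so the factor x + 3 appears with exponent 1: the algebraic multiplicity is 1.

rank(A + 3I) = 5, so the eigenspace has dimension 6 - 5 = 1: the geometric multiplicity is 1.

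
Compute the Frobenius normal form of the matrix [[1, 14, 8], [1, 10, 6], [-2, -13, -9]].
The invariant factors of A (the non-unit diagonal entries of the Smith normal form of xI - A over ℚ[x]) are (x + 2)(x^2 - 4x - 1), each dividing the next. The characteristic polynomial is their product, (x + 2)(x^2 - 4x - 1).

The rational canonical form is the block-diagonal matrix of companion matrices C(f_i):
R = [[0, 0, 2], [1, 0, 9], [0, 1, 2]].

Note the characteristic polynomial does not split into linear factors over ℚ, so A has no Jordan form over ℚ; the rational canonical form exists over any field.

R = [[0, 0, 2], [1, 0, 9], [0, 1, 2]]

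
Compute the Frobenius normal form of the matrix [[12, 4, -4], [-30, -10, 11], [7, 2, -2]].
R = [[0, 0, 4], [1, 0, -2], [0, 1, 0]]

The invariant factors of A (the non-unit diagonal entries of the Smith normal form of xI - A over ℚ[x]) are x^3 + 2x - 4, each dividing the next. The characteristic polynomial is their product, x^3 + 2x - 4.

The rational canonical form is the block-diagonal matrix of companion matrices C(f_i):
R = [[0, 0, 4], [1, 0, -2], [0, 1, 0]].

Note the characteristic polynomial does not split into linear factors over ℚ, so A has no Jordan form over ℚ; the rational canonical form exists over any field.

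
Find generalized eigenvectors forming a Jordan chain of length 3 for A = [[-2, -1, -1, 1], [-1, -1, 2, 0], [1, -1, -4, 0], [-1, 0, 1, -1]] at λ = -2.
v_1 = [[0, -1, 1, 0]]^T, v_2 = [[0, 1, -1, 1]]^T, v_3 = [[1, -1, 1, 0]]^T

We seek v_1 ∈ ker((A + 2I)^3) \ ker((A + 2I)^2), then set v_{i+1} = (A + 2I) v_i.

One such chain is v_1 = [[0, -1, 1, 0]]^T, v_2 = [[0, 1, -1, 1]]^T, v_3 = [[1, -1, 1, 0]]^T. Check: (A + 2I) v_3 = [[0, 0, 0, 0]]^T = 0.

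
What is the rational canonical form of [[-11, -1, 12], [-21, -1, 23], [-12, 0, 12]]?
The invariant factors of A (the non-unit diagonal entries of the Smith normal form of xI - A over ℚ[x]) are (x + 2)(x^2 - 2x - 6), each dividing the next. The characteristic polynomial is their product, (x + 2)(x^2 - 2x - 6).

The rational canonical form is the block-diagonal matrix of companion matrices C(f_i):
R = [[0, 0, 12], [1, 0, 10], [0, 1, 0]].

Note the characteristic polynomial does not split into linear factors over ℚ, so A has no Jordan form over ℚ; the rational canonical form exists over any field.

R = [[0, 0, 12], [1, 0, 10], [0, 1, 0]]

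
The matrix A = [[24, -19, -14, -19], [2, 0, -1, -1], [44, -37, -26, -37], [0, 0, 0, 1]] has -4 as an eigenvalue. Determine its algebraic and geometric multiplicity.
algebraic multiplicity 1, geometric multiplicity 1

The characteristic polynomial is (x - 1)^3(x + 4), so the factor x + 4 appears with exponent 1: the algebraic multiplicity is 1.

rank(A + 4I) = 3, so the eigenspace has dimension 4 - 3 = 1: the geometric multiplicity is 1.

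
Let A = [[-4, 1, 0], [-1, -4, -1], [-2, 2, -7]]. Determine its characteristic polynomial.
χ_A(x) = (x + 5)^3

xI - A = [[x + 4, -1, 0], [1, x + 4, 1], [2, -2, x + 7]].

Expanding det(xI - A) along the first row:
det(xI - A) = + (x + 4)·det([[x + 4, 1], [-2, x + 7]]) - (-1)·det([[1, 1], [2, x + 7]]) + (0)·det([[1, x + 4], [2, -2]]).

Evaluating gives χ_A(x) = x^3 + 15x^2 + 75x + 125 = (x + 5)^3.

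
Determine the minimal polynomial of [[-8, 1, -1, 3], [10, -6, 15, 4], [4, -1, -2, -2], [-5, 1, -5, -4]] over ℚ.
m_A(x) = (x + 5)^2

The characteristic polynomial factors as (x + 5)^4. The minimal polynomial is ∏(x - λ)^{k_λ} where k_λ is the size of the largest Jordan block at λ.

For λ = -5: rank(A + 5I) = 2, and the largest Jordan block has size 2 (the smallest k with rank((A + 5I)^k) = rank((A + 5I)^(k+1))).

So m_A(x) = (x + 5)^2.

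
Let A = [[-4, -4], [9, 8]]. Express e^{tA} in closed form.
e^{tA} = [[(1 - 6*t)*e^{2*t}, -4*t*e^{2*t}], [9*t*e^{2*t}, (6*t + 1)*e^{2*t}]]

A has Jordan form J = [[2, 1], [0, 2]] with A = PJP^{-1}, so e^{tA} = P e^{tJ} P^{-1}.

For a Jordan block J_k(λ), e^{tJ_k(λ)} = e^{λt} · (I + tN + t^2 N^2/2! + ... + t^{k-1} N^{k-1}/(k-1)!) where N is the nilpotent superdiagonal part.

Assembling the blocks and conjugating back gives the entries of e^{tA} as shown above.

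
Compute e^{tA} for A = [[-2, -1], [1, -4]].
e^{tA} = [[(t + 1)*e^{-3*t}, -t*e^{-3*t}], [t*e^{-3*t}, (1 - t)*e^{-3*t}]]

A has Jordan form J = [[-3, 1], [0, -3]] with A = PJP^{-1}, so e^{tA} = P e^{tJ} P^{-1}.

For a Jordan block J_k(λ), e^{tJ_k(λ)} = e^{λt} · (I + tN + t^2 N^2/2! + ... + t^{k-1} N^{k-1}/(k-1)!) where N is the nilpotent superdiagonal part.

Assembling the blocks and conjugating back gives the entries of e^{tA} as shown above.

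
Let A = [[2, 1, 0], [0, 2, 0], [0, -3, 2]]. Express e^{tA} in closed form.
e^{tA} = [[e^{2*t}, t*e^{2*t}, 0], [0, e^{2*t}, 0], [0, -3*t*e^{2*t}, e^{2*t}]]

A has Jordan form J = [[2, 1, 0], [0, 2, 0], [0, 0, 2]] with A = PJP^{-1}, so e^{tA} = P e^{tJ} P^{-1}.

For a Jordan block J_k(λ), e^{tJ_k(λ)} = e^{λt} · (I + tN + t^2 N^2/2! + ... + t^{k-1} N^{k-1}/(k-1)!) where N is the nilpotent superdiagonal part.

Assembling the blocks and conjugating back gives the entries of e^{tA} as shown above.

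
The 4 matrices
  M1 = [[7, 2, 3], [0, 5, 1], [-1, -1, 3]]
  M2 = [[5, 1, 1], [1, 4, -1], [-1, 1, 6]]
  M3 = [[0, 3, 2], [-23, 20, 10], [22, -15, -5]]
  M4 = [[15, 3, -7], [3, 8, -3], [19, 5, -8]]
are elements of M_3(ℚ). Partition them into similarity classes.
Characteristic polynomials: χ_{M1} = (x - 5)^3, χ_{M2} = (x - 5)^3, χ_{M3} = (x - 5)^3, χ_{M4} = (x - 5)^3.

{M1, M2, M3, M4}: invariant factors (x - 5)^3.

Matrices are similar if and only if their invariant-factor lists agree; the partition into similarity classes is {M1, M2, M3, M4}.

1 class: {M1, M2, M3, M4}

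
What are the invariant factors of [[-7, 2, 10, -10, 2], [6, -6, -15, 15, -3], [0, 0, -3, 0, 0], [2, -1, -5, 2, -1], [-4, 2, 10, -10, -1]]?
The Jordan structure of A has elementary divisors (x + 3)^2, (x + 3), (x + 3), (x + 3). Arranging the block sizes at each eigenvalue in decreasing order and taking row products gives the invariant factors.

Invariant factors (smallest first, each dividing the next): x + 3, x + 3, x + 3, (x + 3)^2.

Check: the last factor (x + 3)^2 is the minimal polynomial, and the product (x + 3)^5 is the characteristic polynomial.

x + 3, x + 3, x + 3, (x + 3)^2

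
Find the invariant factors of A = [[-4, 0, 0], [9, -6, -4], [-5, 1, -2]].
The Jordan structure of A has elementary divisors (x + 4)^3. Arranging the block sizes at each eigenvalue in decreasing order and taking row products gives the invariant factors.

Invariant factors (smallest first, each dividing the next): (x + 4)^3.

Check: the last factor (x + 4)^3 is the minimal polynomial, and the product (x + 4)^3 is the characteristic polynomial.

(x + 4)^3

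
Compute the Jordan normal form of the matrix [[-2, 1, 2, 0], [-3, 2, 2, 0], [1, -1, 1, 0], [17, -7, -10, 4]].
The characteristic polynomial is det(xI - A) = (x - 4)(x - 1)^2(x + 1), so the eigenvalues are -1 (algebraic multiplicity 1), 1 (algebraic multiplicity 2), 4 (algebraic multiplicity 1).

For λ = -1: algebraic multiplicity 1 gives one 1×1 block.

For λ = 1: rank(A - I) = 3, rank((A - I)^2) = 2. The eigenspace has dimension 4 - 3 = 1, so there is 1 Jordan block; the rank sequence gives block sizes [2].

For λ = 4: algebraic multiplicity 1 gives one 1×1 block.

Assembling the blocks gives the Jordan form J above.

J = [[-1, 0, 0, 0], [0, 1, 1, 0], [0, 0, 1, 0], [0, 0, 0, 4]]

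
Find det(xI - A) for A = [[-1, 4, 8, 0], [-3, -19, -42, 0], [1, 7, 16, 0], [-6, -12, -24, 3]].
χ_A(x) = (x - 3)(x - 2)(x + 3)^2

xI - A = [[x + 1, -4, -8, 0], [3, x + 19, 42, 0], [-1, -7, x - 16, 0], [6, 12, 24, x - 3]].

Expanding det(xI - A) along the first row:
det(xI - A) = + (x + 1)·det([[x + 19, 42, 0], [-7, x - 16, 0], [12, 24, x - 3]]) - (-4)·det([[3, 42, 0], [-1, x - 16, 0], [6, 24, x - 3]]) + (-8)·det([[3, x + 19, 0], [-1, -7, 0], [6, 12, x - 3]]) - (0)·det([[3, x + 19, 42], [-1, -7, x - 16], [6, 12, 24]]).

Evaluating gives χ_A(x) = x^4 + x^3 - 15x^2 - 9x + 54 = (x - 3)(x - 2)(x + 3)^2.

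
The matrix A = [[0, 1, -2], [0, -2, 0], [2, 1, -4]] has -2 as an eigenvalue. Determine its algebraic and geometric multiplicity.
The characteristic polynomial is (x + 2)^3, so the factor x + 2 appears with exponent 3: the algebraic multiplicity is 3.

rank(A + 2I) = 1, so the eigenspace has dimension 3 - 1 = 2: the geometric multiplicity is 2.

Since 2 < 3, A is not diagonalizable.

algebraic multiplicity 3, geometric multiplicity 2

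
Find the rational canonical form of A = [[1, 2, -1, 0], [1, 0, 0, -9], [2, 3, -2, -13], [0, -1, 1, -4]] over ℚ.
The invariant factors of A (the non-unit diagonal entries of the Smith normal form of xI - A over ℚ[x]) are (x - 1)(x + 2)^3, each dividing the next. The characteristic polynomial is their product, (x - 1)(x + 2)^3.

The rational canonical form is the block-diagonal matrix of companion matrices C(f_i):
R = [[0, 0, 0, 8], [1, 0, 0, 4], [0, 1, 0, -6], [0, 0, 1, -5]].

R = [[0, 0, 0, 8], [1, 0, 0, 4], [0, 1, 0, -6], [0, 0, 1, -5]]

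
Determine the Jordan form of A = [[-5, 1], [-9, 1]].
J = [[-2, 1], [0, -2]]

The characteristic polynomial is det(xI - A) = (x + 2)^2, so the eigenvalues are -2 (algebraic multiplicity 2).

For λ = -2: rank(A + 2I) = 1, rank((A + 2I)^2) = 0. The eigenspace has dimension 2 - 1 = 1, so there is 1 Jordan block; the rank sequence gives block sizes [2].

Assembling the blocks gives the Jordan form J above.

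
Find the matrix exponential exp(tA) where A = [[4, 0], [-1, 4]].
A has Jordan form J = [[4, 1], [0, 4]] with A = PJP^{-1}, so e^{tA} = P e^{tJ} P^{-1}.

For a Jordan block J_k(λ), e^{tJ_k(λ)} = e^{λt} · (I + tN + t^2 N^2/2! + ... + t^{k-1} N^{k-1}/(k-1)!) where N is the nilpotent superdiagonal part.

Assembling the blocks and conjugating back gives the entries of e^{tA} as shown above.

e^{tA} = [[e^{4*t}, 0], [-t*e^{4*t}, e^{4*t}]]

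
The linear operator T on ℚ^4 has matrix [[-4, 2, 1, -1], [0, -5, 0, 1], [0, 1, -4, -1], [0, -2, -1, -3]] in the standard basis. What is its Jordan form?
J = [[-4, 1, 0, 0], [0, -4, 1, 0], [0, 0, -4, 0], [0, 0, 0, -4]]

The characteristic polynomial is det(xI - A) = (x + 4)^4, so the eigenvalues are -4 (algebraic multiplicity 4).

For λ = -4: rank(A + 4I) = 2, rank((A + 4I)^2) = 1, rank((A + 4I)^3) = 0. The eigenspace has dimension 4 - 2 = 2, so there are 2 Jordan blocks; the rank sequence gives block sizes [3, 1].

Assembling the blocks gives the Jordan form J above.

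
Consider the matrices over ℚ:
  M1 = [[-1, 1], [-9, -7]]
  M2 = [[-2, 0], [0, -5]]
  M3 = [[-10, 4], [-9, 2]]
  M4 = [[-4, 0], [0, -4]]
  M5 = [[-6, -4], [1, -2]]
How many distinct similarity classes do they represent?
Characteristic polynomials: χ_{M1} = (x + 4)^2, χ_{M2} = (x + 2)(x + 5), χ_{M3} = (x + 4)^2, χ_{M4} = (x + 4)^2, χ_{M5} = (x + 4)^2.

{M1, M3, M5}: invariant factors (x + 4)^2.

{M2}: invariant factors (x + 2)(x + 5).

{M4}: invariant factors x + 4, x + 4.

Matrices are similar if and only if their invariant-factor lists agree; the partition into similarity classes is {M1, M3, M5}, {M2}, {M4}.

3 classes: {M1, M3, M5}, {M2}, {M4}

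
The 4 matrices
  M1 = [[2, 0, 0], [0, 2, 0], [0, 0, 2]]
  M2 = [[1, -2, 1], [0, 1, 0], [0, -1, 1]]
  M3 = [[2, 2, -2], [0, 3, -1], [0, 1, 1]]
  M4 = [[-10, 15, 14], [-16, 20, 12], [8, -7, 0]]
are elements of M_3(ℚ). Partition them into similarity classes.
4 classes: {M1}, {M2}, {M3}, {M4}

Characteristic polynomials: χ_{M1} = (x - 2)^3, χ_{M2} = (x - 1)^3, χ_{M3} = (x - 2)^3, χ_{M4} = (x - 6)^2(x + 2).

{M1}: invariant factors x - 2, x - 2, x - 2.

{M2}: invariant factors (x - 1)^3.

{M3}: invariant factors x - 2, (x - 2)^2.

{M4}: invariant factors (x - 6)^2(x + 2).

Matrices are similar if and only if their invariant-factor lists agree; the partition into similarity classes is {M1}, {M2}, {M3}, {M4}.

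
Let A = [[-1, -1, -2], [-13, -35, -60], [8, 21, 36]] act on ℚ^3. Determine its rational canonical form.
The invariant factors of A (the non-unit diagonal entries of the Smith normal form of xI - A over ℚ[x]) are x^3 + 2x + 2, each dividing the next. The characteristic polynomial is their product, x^3 + 2x + 2.

The rational canonical form is the block-diagonal matrix of companion matrices C(f_i):
R = [[0, 0, -2], [1, 0, -2], [0, 1, 0]].

Note the characteristic polynomial does not split into linear factors over ℚ, so A has no Jordan form over ℚ; the rational canonical form exists over any field.

R = [[0, 0, -2], [1, 0, -2], [0, 1, 0]]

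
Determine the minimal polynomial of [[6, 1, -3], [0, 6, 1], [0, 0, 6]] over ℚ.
The characteristic polynomial factors as (x - 6)^3. The minimal polynomial is ∏(x - λ)^{k_λ} where k_λ is the size of the largest Jordan block at λ.

For λ = 6: rank(A - 6I) = 2, and the largest Jordan block has size 3 (the smallest k with rank((A - 6I)^k) = rank((A - 6I)^(k+1))).

So m_A(x) = (x - 6)^3.

m_A(x) = (x - 6)^3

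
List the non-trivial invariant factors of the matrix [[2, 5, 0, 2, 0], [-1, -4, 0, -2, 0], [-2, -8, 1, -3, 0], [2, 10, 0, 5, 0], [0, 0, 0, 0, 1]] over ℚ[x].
x - 1, (x - 1)^2, (x - 1)^2

The Jordan structure of A has elementary divisors (x - 1)^2, (x - 1)^2, (x - 1). Arranging the block sizes at each eigenvalue in decreasing order and taking row products gives the invariant factors.

Invariant factors (smallest first, each dividing the next): x - 1, (x - 1)^2, (x - 1)^2.

Check: the last factor (x - 1)^2 is the minimal polynomial, and the product (x - 1)^5 is the characteristic polynomial.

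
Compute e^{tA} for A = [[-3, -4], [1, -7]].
e^{tA} = [[(2*t + 1)*e^{-5*t}, -4*t*e^{-5*t}], [t*e^{-5*t}, (1 - 2*t)*e^{-5*t}]]

A has Jordan form J = [[-5, 1], [0, -5]] with A = PJP^{-1}, so e^{tA} = P e^{tJ} P^{-1}.

For a Jordan block J_k(λ), e^{tJ_k(λ)} = e^{λt} · (I + tN + t^2 N^2/2! + ... + t^{k-1} N^{k-1}/(k-1)!) where N is the nilpotent superdiagonal part.

Assembling the blocks and conjugating back gives the entries of e^{tA} as shown above.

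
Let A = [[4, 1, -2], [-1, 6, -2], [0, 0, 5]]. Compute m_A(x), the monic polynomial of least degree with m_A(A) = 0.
m_A(x) = (x - 5)^2

The characteristic polynomial factors as (x - 5)^3. The minimal polynomial is ∏(x - λ)^{k_λ} where k_λ is the size of the largest Jordan block at λ.

For λ = 5: rank(A - 5I) = 1, and the largest Jordan block has size 2 (the smallest k with rank((A - 5I)^k) = rank((A - 5I)^(k+1))).

So m_A(x) = (x - 5)^2.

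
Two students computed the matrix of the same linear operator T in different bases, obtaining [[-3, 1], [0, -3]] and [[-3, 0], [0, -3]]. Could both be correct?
Both have characteristic polynomial (x + 3)^2, but the minimal polynomial of A is (x + 3)^2 while the minimal polynomial of B is x + 3. The minimal polynomial is a similarity invariant, so A and B are not similar.

No.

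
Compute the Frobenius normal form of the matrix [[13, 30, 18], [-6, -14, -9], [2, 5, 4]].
The invariant factors of A (the non-unit diagonal entries of the Smith normal form of xI - A over ℚ[x]) are x - 1, (x - 1)^2, each dividing the next. The characteristic polynomial is their product, (x - 1)^3.

The rational canonical form is the block-diagonal matrix of companion matrices C(f_i):
R = [[1, 0, 0], [0, 0, -1], [0, 1, 2]].

R = [[1, 0, 0], [0, 0, -1], [0, 1, 2]]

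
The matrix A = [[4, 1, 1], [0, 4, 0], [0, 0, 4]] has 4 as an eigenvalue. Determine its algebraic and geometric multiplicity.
The characteristic polynomial is (x - 4)^3, so the factor x - 4 appears with exponent 3: the algebraic multiplicity is 3.

rank(A - 4I) = 1, so the eigenspace has dimension 3 - 1 = 2: the geometric multiplicity is 2.

Since 2 < 3, A is not diagonalizable.

algebraic multiplicity 3, geometric multiplicity 2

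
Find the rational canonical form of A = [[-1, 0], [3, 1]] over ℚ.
The invariant factors of A (the non-unit diagonal entries of the Smith normal form of xI - A over ℚ[x]) are (x - 1)(x + 1), each dividing the next. The characteristic polynomial is their product, (x - 1)(x + 1).

The rational canonical form is the block-diagonal matrix of companion matrices C(f_i):
R = [[0, 1], [1, 0]].

R = [[0, 1], [1, 0]]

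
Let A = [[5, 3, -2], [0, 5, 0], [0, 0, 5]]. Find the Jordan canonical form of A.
The characteristic polynomial is det(xI - A) = (x - 5)^3, so the eigenvalues are 5 (algebraic multiplicity 3).

For λ = 5: rank(A - 5I) = 1, rank((A - 5I)^2) = 0. The eigenspace has dimension 3 - 1 = 2, so there are 2 Jordan blocks; the rank sequence gives block sizes [2, 1].

Assembling the blocks gives the Jordan form J above.

J = [[5, 1, 0], [0, 5, 0], [0, 0, 5]]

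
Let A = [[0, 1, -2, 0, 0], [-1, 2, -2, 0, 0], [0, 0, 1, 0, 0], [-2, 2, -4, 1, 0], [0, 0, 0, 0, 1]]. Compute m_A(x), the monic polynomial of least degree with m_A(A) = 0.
m_A(x) = (x - 1)^2

The characteristic polynomial factors as (x - 1)^5. The minimal polynomial is ∏(x - λ)^{k_λ} where k_λ is the size of the largest Jordan block at λ.

For λ = 1: rank(A - I) = 1, and the largest Jordan block has size 2 (the smallest k with rank((A - I)^k) = rank((A - I)^(k+1))).

So m_A(x) = (x - 1)^2.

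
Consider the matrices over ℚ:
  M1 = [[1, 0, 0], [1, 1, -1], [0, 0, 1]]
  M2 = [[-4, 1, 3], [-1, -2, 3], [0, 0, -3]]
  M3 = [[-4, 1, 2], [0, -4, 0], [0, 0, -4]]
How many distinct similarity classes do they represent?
Characteristic polynomials: χ_{M1} = (x - 1)^3, χ_{M2} = (x + 3)^3, χ_{M3} = (x + 4)^3.

{M1}: invariant factors x - 1, (x - 1)^2.

{M2}: invariant factors x + 3, (x + 3)^2.

{M3}: invariant factors x + 4, (x + 4)^2.

Matrices are similar if and only if their invariant-factor lists agree; the partition into similarity classes is {M1}, {M2}, {M3}.

3 classes: {M1}, {M2}, {M3}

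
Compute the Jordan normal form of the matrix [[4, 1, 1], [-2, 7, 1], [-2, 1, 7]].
The characteristic polynomial is det(xI - A) = (x - 6)^3, so the eigenvalues are 6 (algebraic multiplicity 3).

For λ = 6: rank(A - 6I) = 1, rank((A - 6I)^2) = 0. The eigenspace has dimension 3 - 1 = 2, so there are 2 Jordan blocks; the rank sequence gives block sizes [2, 1].

Assembling the blocks gives the Jordan form J above.

J = [[6, 1, 0], [0, 6, 0], [0, 0, 6]]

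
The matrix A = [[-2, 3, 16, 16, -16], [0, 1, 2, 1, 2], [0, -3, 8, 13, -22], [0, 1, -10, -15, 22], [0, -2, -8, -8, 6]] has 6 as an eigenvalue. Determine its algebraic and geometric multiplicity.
The characteristic polynomial is (x - 6)(x + 2)^4, so the factor x - 6 appears with exponent 1: the algebraic multiplicity is 1.

rank(A - 6I) = 4, so the eigenspace has dimension 5 - 4 = 1: the geometric multiplicity is 1.

algebraic multiplicity 1, geometric multiplicity 1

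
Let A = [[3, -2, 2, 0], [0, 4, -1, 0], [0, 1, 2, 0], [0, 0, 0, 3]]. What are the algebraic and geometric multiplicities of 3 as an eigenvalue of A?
algebraic multiplicity 4, geometric multiplicity 3

The characteristic polynomial is (x - 3)^4, so the factor x - 3 appears with exponent 4: the algebraic multiplicity is 4.

rank(A - 3I) = 1, so the eigenspace has dimension 4 - 1 = 3: the geometric multiplicity is 3.

Since 3 < 4, A is not diagonalizable.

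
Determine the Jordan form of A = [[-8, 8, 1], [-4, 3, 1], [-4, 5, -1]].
The characteristic polynomial is det(xI - A) = (x + 2)^3, so the eigenvalues are -2 (algebraic multiplicity 3).

For λ = -2: rank(A + 2I) = 2, rank((A + 2I)^2) = 1, rank((A + 2I)^3) = 0. The eigenspace has dimension 3 - 2 = 1, so there is 1 Jordan block; the rank sequence gives block sizes [3].

Assembling the blocks gives the Jordan form J above.

J = [[-2, 1, 0], [0, -2, 1], [0, 0, -2]]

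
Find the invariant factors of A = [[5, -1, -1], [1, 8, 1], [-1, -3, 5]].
(x - 6)^3

The Jordan structure of A has elementary divisors (x - 6)^3. Arranging the block sizes at each eigenvalue in decreasing order and taking row products gives the invariant factors.

Invariant factors (smallest first, each dividing the next): (x - 6)^3.

Check: the last factor (x - 6)^3 is the minimal polynomial, and the product (x - 6)^3 is the characteristic polynomial.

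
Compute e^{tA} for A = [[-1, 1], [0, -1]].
e^{tA} = [[e^{-t}, t*e^{-t}], [0, e^{-t}]]

A has Jordan form J = [[-1, 1], [0, -1]] with A = PJP^{-1}, so e^{tA} = P e^{tJ} P^{-1}.

For a Jordan block J_k(λ), e^{tJ_k(λ)} = e^{λt} · (I + tN + t^2 N^2/2! + ... + t^{k-1} N^{k-1}/(k-1)!) where N is the nilpotent superdiagonal part.

Assembling the blocks and conjugating back gives the entries of e^{tA} as shown above.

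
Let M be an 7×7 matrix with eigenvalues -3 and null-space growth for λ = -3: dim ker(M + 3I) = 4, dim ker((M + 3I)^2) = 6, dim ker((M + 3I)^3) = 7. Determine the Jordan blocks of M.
λ = -3: successive nullity increments [4, 2, 1] count blocks of size ≥ k; block sizes are [3, 2, 1, 1].

Jordan blocks: (-3, 3), (-3, 2), (-3, 1), (-3, 1)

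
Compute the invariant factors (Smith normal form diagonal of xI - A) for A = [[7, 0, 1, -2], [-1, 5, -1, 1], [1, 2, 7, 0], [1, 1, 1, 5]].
(x - 6)^2, (x - 6)^2

The Jordan structure of A has elementary divisors (x - 6)^2, (x - 6)^2. Arranging the block sizes at each eigenvalue in decreasing order and taking row products gives the invariant factors.

Invariant factors (smallest first, each dividing the next): (x - 6)^2, (x - 6)^2.

Check: the last factor (x - 6)^2 is the minimal polynomial, and the product (x - 6)^4 is the characteristic polynomial.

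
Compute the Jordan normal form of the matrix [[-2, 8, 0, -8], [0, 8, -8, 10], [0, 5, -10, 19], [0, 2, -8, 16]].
The characteristic polynomial is det(xI - A) = (x - 6)^2(x - 2)(x + 2), so the eigenvalues are -2 (algebraic multiplicity 1), 2 (algebraic multiplicity 1), 6 (algebraic multiplicity 2).

For λ = -2: algebraic multiplicity 1 gives one 1×1 block.

For λ = 2: algebraic multiplicity 1 gives one 1×1 block.

For λ = 6: rank(A - 6I) = 3, rank((A - 6I)^2) = 2. The eigenspace has dimension 4 - 3 = 1, so there is 1 Jordan block; the rank sequence gives block sizes [2].

Assembling the blocks gives the Jordan form J above.

J = [[-2, 0, 0, 0], [0, 2, 0, 0], [0, 0, 6, 1], [0, 0, 0, 6]]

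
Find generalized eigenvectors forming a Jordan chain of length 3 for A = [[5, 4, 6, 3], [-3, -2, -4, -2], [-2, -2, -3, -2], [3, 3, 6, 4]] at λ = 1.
We seek v_1 ∈ ker((A - I)^3) \ ker((A - I)^2), then set v_{i+1} = (A - I) v_i.

One such chain is v_1 = [[0, -1, 1, 0]]^T, v_2 = [[2, -1, -2, 3]]^T, v_3 = [[1, -1, 0, 0]]^T. Check: (A - I) v_3 = [[0, 0, 0, 0]]^T = 0.

v_1 = [[0, -1, 1, 0]]^T, v_2 = [[2, -1, -2, 3]]^T, v_3 = [[1, -1, 0, 0]]^T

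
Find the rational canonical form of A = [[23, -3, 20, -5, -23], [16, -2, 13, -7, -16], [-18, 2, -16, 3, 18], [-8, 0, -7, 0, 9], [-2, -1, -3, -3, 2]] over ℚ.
The invariant factors of A (the non-unit diagonal entries of the Smith normal form of xI - A over ℚ[x]) are (x + 1)(x^2 - 4x + 1)^2, each dividing the next. The characteristic polynomial is their product, (x + 1)(x^2 - 4x + 1)^2.

The rational canonical form is the block-diagonal matrix of companion matrices C(f_i):
R = [[0, 0, 0, 0, -1], [1, 0, 0, 0, 7], [0, 1, 0, 0, -10], [0, 0, 1, 0, -10], [0, 0, 0, 1, 7]].

Note the characteristic polynomial does not split into linear factors over ℚ, so A has no Jordan form over ℚ; the rational canonical form exists over any field.

R = [[0, 0, 0, 0, -1], [1, 0, 0, 0, 7], [0, 1, 0, 0, -10], [0, 0, 1, 0, -10], [0, 0, 0, 1, 7]]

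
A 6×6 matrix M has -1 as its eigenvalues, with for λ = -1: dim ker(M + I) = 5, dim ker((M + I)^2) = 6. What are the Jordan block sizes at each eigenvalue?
Jordan blocks: (-1, 2), (-1, 1), (-1, 1), (-1, 1), (-1, 1)

λ = -1: successive nullity increments [5, 1] count blocks of size ≥ k; block sizes are [2, 1, 1, 1, 1].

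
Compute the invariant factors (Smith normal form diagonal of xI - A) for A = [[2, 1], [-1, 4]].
The Jordan structure of A has elementary divisors (x - 3)^2. Arranging the block sizes at each eigenvalue in decreasing order and taking row products gives the invariant factors.

Invariant factors (smallest first, each dividing the next): (x - 3)^2.

Check: the last factor (x - 3)^2 is the minimal polynomial, and the product (x - 3)^2 is the characteristic polynomial.

(x - 3)^2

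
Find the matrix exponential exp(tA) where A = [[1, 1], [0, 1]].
A has Jordan form J = [[1, 1], [0, 1]] with A = PJP^{-1}, so e^{tA} = P e^{tJ} P^{-1}.

For a Jordan block J_k(λ), e^{tJ_k(λ)} = e^{λt} · (I + tN + t^2 N^2/2! + ... + t^{k-1} N^{k-1}/(k-1)!) where N is the nilpotent superdiagonal part.

Assembling the blocks and conjugating back gives the entries of e^{tA} as shown above.

e^{tA} = [[e^{t}, t*e^{t}], [0, e^{t}]]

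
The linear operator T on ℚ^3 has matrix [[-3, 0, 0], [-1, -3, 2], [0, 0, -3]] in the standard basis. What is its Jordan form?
The characteristic polynomial is det(xI - A) = (x + 3)^3, so the eigenvalues are -3 (algebraic multiplicity 3).

For λ = -3: rank(A + 3I) = 1, rank((A + 3I)^2) = 0. The eigenspace has dimension 3 - 1 = 2, so there are 2 Jordan blocks; the rank sequence gives block sizes [2, 1].

Assembling the blocks gives the Jordan form J above.

J = [[-3, 1, 0], [0, -3, 0], [0, 0, -3]]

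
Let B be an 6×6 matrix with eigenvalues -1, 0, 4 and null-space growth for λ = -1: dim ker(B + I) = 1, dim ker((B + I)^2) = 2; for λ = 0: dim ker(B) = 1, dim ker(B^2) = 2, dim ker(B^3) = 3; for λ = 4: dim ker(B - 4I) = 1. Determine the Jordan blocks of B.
Jordan blocks: (-1, 2), (0, 3), (4, 1)

λ = -1: successive nullity increments [1, 1] count blocks of size ≥ k; block sizes are [2].
λ = 0: successive nullity increments [1, 1, 1] count blocks of size ≥ k; block sizes are [3].
λ = 4: successive nullity increments [1] count blocks of size ≥ k; block sizes are [1].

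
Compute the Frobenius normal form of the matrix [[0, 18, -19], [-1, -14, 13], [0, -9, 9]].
The invariant factors of A (the non-unit diagonal entries of the Smith normal form of xI - A over ℚ[x]) are (x + 3)(x^2 + 2x + 3), each dividing the next. The characteristic polynomial is their product, (x + 3)(x^2 + 2x + 3).

The rational canonical form is the block-diagonal matrix of companion matrices C(f_i):
R = [[0, 0, -9], [1, 0, -9], [0, 1, -5]].

Note the characteristic polynomial does not split into linear factors over ℚ, so A has no Jordan form over ℚ; the rational canonical form exists over any field.

R = [[0, 0, -9], [1, 0, -9], [0, 1, -5]]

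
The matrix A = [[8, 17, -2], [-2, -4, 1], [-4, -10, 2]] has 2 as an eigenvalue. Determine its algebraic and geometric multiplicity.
The characteristic polynomial is (x - 2)^3, so the factor x - 2 appears with exponent 3: the algebraic multiplicity is 3.

rank(A - 2I) = 2, so the eigenspace has dimension 3 - 2 = 1: the geometric multiplicity is 1.

Since 1 < 3, A is not diagonalizable.

algebraic multiplicity 3, geometric multiplicity 1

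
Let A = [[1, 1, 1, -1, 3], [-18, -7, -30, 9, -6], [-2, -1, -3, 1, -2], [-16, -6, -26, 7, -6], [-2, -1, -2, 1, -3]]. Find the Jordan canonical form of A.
The characteristic polynomial is det(xI - A) = (x + 1)^5, so the eigenvalues are -1 (algebraic multiplicity 5).

For λ = -1: rank(A + I) = 3, rank((A + I)^2) = 1, rank((A + I)^3) = 0. The eigenspace has dimension 5 - 3 = 2, so there are 2 Jordan blocks; the rank sequence gives block sizes [3, 2].

Assembling the blocks gives the Jordan form J above.

J = [[-1, 1, 0, 0, 0], [0, -1, 1, 0, 0], [0, 0, -1, 0, 0], [0, 0, 0, -1, 1], [0, 0, 0, 0, -1]]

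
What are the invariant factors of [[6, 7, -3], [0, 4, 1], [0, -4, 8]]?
(x - 6)^3

The Jordan structure of A has elementary divisors (x - 6)^3. Arranging the block sizes at each eigenvalue in decreasing order and taking row products gives the invariant factors.

Invariant factors (smallest first, each dividing the next): (x - 6)^3.

Check: the last factor (x - 6)^3 is the minimal polynomial, and the product (x - 6)^3 is the characteristic polynomial.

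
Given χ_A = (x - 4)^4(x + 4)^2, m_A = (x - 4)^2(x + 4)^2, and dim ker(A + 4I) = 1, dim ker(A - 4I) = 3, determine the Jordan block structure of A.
λ = -4: algebraic multiplicity 2 (exponent in χ_A), largest block size 2 (exponent in m_A), 1 block (geometric multiplicity). This forces block sizes [2].
λ = 4: algebraic multiplicity 4 (exponent in χ_A), largest block size 2 (exponent in m_A), 3 blocks (geometric multiplicity). These force block sizes [2, 1, 1].

Jordan blocks: (-4, 2), (4, 2), (4, 1), (4, 1)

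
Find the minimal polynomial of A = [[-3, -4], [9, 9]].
The characteristic polynomial factors as (x - 3)^2. The minimal polynomial is ∏(x - λ)^{k_λ} where k_λ is the size of the largest Jordan block at λ.

For λ = 3: rank(A - 3I) = 1, and the largest Jordan block has size 2 (the smallest k with rank((A - 3I)^k) = rank((A - 3I)^(k+1))).

So m_A(x) = (x - 3)^2.

m_A(x) = (x - 3)^2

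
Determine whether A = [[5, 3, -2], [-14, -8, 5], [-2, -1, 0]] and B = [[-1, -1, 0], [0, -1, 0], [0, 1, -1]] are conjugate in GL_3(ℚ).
No.

Both have characteristic polynomial (x + 1)^3, but the minimal polynomial of A is (x + 1)^3 while the minimal polynomial of B is (x + 1)^2. The minimal polynomial is a similarity invariant, so A and B are not similar.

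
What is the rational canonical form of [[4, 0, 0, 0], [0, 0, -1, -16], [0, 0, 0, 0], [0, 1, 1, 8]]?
The invariant factors of A (the non-unit diagonal entries of the Smith normal form of xI - A over ℚ[x]) are x - 4, x(x - 4)^2, each dividing the next. The characteristic polynomial is their product, x(x - 4)^3.

The rational canonical form is the block-diagonal matrix of companion matrices C(f_i):
R = [[4, 0, 0, 0], [0, 0, 0, 0], [0, 1, 0, -16], [0, 0, 1, 8]].

R = [[4, 0, 0, 0], [0, 0, 0, 0], [0, 1, 0, -16], [0, 0, 1, 8]]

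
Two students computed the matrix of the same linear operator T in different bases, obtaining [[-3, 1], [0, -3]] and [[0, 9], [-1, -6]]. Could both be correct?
Yes.

Two matrices over a field are similar if and only if they have the same invariant factors.

Both A and B have characteristic polynomial (x + 3)^2 and minimal polynomial (x + 3)^2. Computing further, both have invariant factors (x + 3)^2. Hence A and B are similar.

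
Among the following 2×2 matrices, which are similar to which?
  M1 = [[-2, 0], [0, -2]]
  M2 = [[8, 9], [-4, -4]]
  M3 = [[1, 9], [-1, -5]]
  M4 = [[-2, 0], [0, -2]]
3 classes: {M1, M4}, {M2}, {M3}

Characteristic polynomials: χ_{M1} = (x + 2)^2, χ_{M2} = (x - 2)^2, χ_{M3} = (x + 2)^2, χ_{M4} = (x + 2)^2.

{M1, M4}: invariant factors x + 2, x + 2.

{M2}: invariant factors (x - 2)^2.

{M3}: invariant factors (x + 2)^2.

Matrices are similar if and only if their invariant-factor lists agree; the partition into similarity classes is {M1, M4}, {M2}, {M3}.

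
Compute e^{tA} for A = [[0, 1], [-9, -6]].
A has Jordan form J = [[-3, 1], [0, -3]] with A = PJP^{-1}, so e^{tA} = P e^{tJ} P^{-1}.

For a Jordan block J_k(λ), e^{tJ_k(λ)} = e^{λt} · (I + tN + t^2 N^2/2! + ... + t^{k-1} N^{k-1}/(k-1)!) where N is the nilpotent superdiagonal part.

Assembling the blocks and conjugating back gives the entries of e^{tA} as shown above.

e^{tA} = [[(3*t + 1)*e^{-3*t}, t*e^{-3*t}], [-9*t*e^{-3*t}, (1 - 3*t)*e^{-3*t}]]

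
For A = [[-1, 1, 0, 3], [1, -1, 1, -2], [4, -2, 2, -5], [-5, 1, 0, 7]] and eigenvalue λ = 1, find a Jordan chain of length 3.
We seek v_1 ∈ ker((A - I)^3) \ ker((A - I)^2), then set v_{i+1} = (A - I) v_i.

One such chain is v_1 = [[0, 0, 1, 0]]^T, v_2 = [[0, 1, 1, 0]]^T, v_3 = [[1, -1, -1, 1]]^T. Check: (A - I) v_3 = [[0, 0, 0, 0]]^T = 0.

v_1 = [[0, 0, 1, 0]]^T, v_2 = [[0, 1, 1, 0]]^T, v_3 = [[1, -1, -1, 1]]^T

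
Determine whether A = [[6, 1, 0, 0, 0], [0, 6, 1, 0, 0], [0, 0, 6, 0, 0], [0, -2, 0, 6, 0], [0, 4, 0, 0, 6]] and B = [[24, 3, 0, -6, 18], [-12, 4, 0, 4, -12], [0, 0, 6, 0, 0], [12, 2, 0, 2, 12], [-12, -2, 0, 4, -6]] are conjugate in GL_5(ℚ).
Both have characteristic polynomial (x - 6)^5, but the minimal polynomial of A is (x - 6)^3 while the minimal polynomial of B is (x - 6)^2. The minimal polynomial is a similarity invariant, so A and B are not similar.

No.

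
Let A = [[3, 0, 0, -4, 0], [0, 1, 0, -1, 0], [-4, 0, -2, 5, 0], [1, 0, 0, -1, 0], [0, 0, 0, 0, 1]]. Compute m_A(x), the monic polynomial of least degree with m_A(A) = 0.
m_A(x) = (x - 1)^3(x + 2)

The characteristic polynomial factors as (x - 1)^4(x + 2). The minimal polynomial is ∏(x - λ)^{k_λ} where k_λ is the size of the largest Jordan block at λ.

For λ = -2: rank(A + 2I) = 4, and the largest Jordan block has size 1 (the smallest k with rank((A + 2I)^k) = rank((A + 2I)^(k+1))).
For λ = 1: rank(A - I) = 3, and the largest Jordan block has size 3 (the smallest k with rank((A - I)^k) = rank((A - I)^(k+1))).

So m_A(x) = (x - 1)^3(x + 2).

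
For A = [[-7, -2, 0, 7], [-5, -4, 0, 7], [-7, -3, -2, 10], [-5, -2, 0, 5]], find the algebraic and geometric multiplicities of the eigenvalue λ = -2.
algebraic multiplicity 4, geometric multiplicity 2

The characteristic polynomial is (x + 2)^4, so the factor x + 2 appears with exponent 4: the algebraic multiplicity is 4.

rank(A + 2I) = 2, so the eigenspace has dimension 4 - 2 = 2: the geometric multiplicity is 2.

Since 2 < 4, A is not diagonalizable.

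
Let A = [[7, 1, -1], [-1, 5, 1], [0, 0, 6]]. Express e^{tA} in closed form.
e^{tA} = [[(t + 1)*e^{6*t}, t*e^{6*t}, -t*e^{6*t}], [-t*e^{6*t}, (1 - t)*e^{6*t}, t*e^{6*t}], [0, 0, e^{6*t}]]

A has Jordan form J = [[6, 1, 0], [0, 6, 0], [0, 0, 6]] with A = PJP^{-1}, so e^{tA} = P e^{tJ} P^{-1}.

For a Jordan block J_k(λ), e^{tJ_k(λ)} = e^{λt} · (I + tN + t^2 N^2/2! + ... + t^{k-1} N^{k-1}/(k-1)!) where N is the nilpotent superdiagonal part.

Assembling the blocks and conjugating back gives the entries of e^{tA} as shown above.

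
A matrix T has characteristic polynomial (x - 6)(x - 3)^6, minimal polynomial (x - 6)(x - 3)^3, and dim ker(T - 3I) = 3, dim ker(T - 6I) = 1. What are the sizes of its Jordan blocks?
λ = 3: algebraic multiplicity 6 (exponent in χ_T), largest block size 3 (exponent in m_T), 3 blocks (geometric multiplicity). These force block sizes [3, 2, 1].
λ = 6: algebraic multiplicity 1 (exponent in χ_T), largest block size 1 (exponent in m_T), 1 block (geometric multiplicity). This forces block sizes [1].

Jordan blocks: (3, 3), (3, 2), (3, 1), (6, 1)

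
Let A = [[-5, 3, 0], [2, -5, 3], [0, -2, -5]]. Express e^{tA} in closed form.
e^{tA} = [[(3*t^2 + 1)*e^{-5*t}, 3*t*e^{-5*t}, 9*t^2*e^{-5*t}/2], [2*t*e^{-5*t}, e^{-5*t}, 3*t*e^{-5*t}], [-2*t^2*e^{-5*t}, -2*t*e^{-5*t}, (1 - 3*t^2)*e^{-5*t}]]

A has Jordan form J = [[-5, 1, 0], [0, -5, 1], [0, 0, -5]] with A = PJP^{-1}, so e^{tA} = P e^{tJ} P^{-1}.

For a Jordan block J_k(λ), e^{tJ_k(λ)} = e^{λt} · (I + tN + t^2 N^2/2! + ... + t^{k-1} N^{k-1}/(k-1)!) where N is the nilpotent superdiagonal part.

Assembling the blocks and conjugating back gives the entries of e^{tA} as shown above.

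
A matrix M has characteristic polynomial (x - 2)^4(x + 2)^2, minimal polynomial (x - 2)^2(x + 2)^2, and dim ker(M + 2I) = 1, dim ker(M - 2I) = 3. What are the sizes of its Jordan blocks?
λ = -2: algebraic multiplicity 2 (exponent in χ_M), largest block size 2 (exponent in m_M), 1 block (geometric multiplicity). This forces block sizes [2].
λ = 2: algebraic multiplicity 4 (exponent in χ_M), largest block size 2 (exponent in m_M), 3 blocks (geometric multiplicity). These force block sizes [2, 1, 1].

Jordan blocks: (-2, 2), (2, 2), (2, 1), (2, 1)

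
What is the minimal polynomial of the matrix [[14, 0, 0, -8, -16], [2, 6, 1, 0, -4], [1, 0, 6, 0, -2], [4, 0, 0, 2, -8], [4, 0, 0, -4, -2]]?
The characteristic polynomial factors as (x - 6)^4(x - 2). The minimal polynomial is ∏(x - λ)^{k_λ} where k_λ is the size of the largest Jordan block at λ.

For λ = 2: rank(A - 2I) = 4, and the largest Jordan block has size 1 (the smallest k with rank((A - 2I)^k) = rank((A - 2I)^(k+1))).
For λ = 6: rank(A - 6I) = 3, and the largest Jordan block has size 3 (the smallest k with rank((A - 6I)^k) = rank((A - 6I)^(k+1))).

So m_A(x) = (x - 6)^3(x - 2).

m_A(x) = (x - 6)^3(x - 2)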